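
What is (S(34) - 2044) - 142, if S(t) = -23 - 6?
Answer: -2215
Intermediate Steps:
S(t) = -29
(S(34) - 2044) - 142 = (-29 - 2044) - 142 = -2073 - 142 = -2215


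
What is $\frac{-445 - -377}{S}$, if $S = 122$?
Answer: $- \frac{34}{61} \approx -0.55738$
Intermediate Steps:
$\frac{-445 - -377}{S} = \frac{-445 - -377}{122} = \left(-445 + 377\right) \frac{1}{122} = \left(-68\right) \frac{1}{122} = - \frac{34}{61}$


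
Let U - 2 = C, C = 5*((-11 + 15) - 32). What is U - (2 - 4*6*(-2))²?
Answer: -2638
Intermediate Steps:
C = -140 (C = 5*(4 - 32) = 5*(-28) = -140)
U = -138 (U = 2 - 140 = -138)
U - (2 - 4*6*(-2))² = -138 - (2 - 4*6*(-2))² = -138 - (2 - 24*(-2))² = -138 - (2 + 48)² = -138 - 1*50² = -138 - 1*2500 = -138 - 2500 = -2638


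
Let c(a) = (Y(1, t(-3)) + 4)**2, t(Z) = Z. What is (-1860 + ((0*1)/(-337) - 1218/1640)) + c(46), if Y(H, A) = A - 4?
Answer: -1518429/820 ≈ -1851.7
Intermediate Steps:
Y(H, A) = -4 + A
c(a) = 9 (c(a) = ((-4 - 3) + 4)**2 = (-7 + 4)**2 = (-3)**2 = 9)
(-1860 + ((0*1)/(-337) - 1218/1640)) + c(46) = (-1860 + ((0*1)/(-337) - 1218/1640)) + 9 = (-1860 + (0*(-1/337) - 1218*1/1640)) + 9 = (-1860 + (0 - 609/820)) + 9 = (-1860 - 609/820) + 9 = -1525809/820 + 9 = -1518429/820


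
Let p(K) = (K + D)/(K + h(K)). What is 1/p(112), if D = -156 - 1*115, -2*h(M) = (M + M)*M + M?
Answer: 12488/159 ≈ 78.541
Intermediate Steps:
h(M) = -M² - M/2 (h(M) = -((M + M)*M + M)/2 = -((2*M)*M + M)/2 = -(2*M² + M)/2 = -(M + 2*M²)/2 = -M² - M/2)
D = -271 (D = -156 - 115 = -271)
p(K) = (-271 + K)/(K - K*(½ + K)) (p(K) = (K - 271)/(K - K*(½ + K)) = (-271 + K)/(K - K*(½ + K)))
1/p(112) = 1/(2*(271 - 1*112)/(112*(-1 + 2*112))) = 1/(2*(1/112)*(271 - 112)/(-1 + 224)) = 1/(2*(1/112)*159/223) = 1/(2*(1/112)*(1/223)*159) = 1/(159/12488) = 12488/159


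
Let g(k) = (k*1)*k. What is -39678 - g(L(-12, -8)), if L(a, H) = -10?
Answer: -39778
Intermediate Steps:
g(k) = k² (g(k) = k*k = k²)
-39678 - g(L(-12, -8)) = -39678 - 1*(-10)² = -39678 - 1*100 = -39678 - 100 = -39778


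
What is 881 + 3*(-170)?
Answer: 371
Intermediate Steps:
881 + 3*(-170) = 881 - 510 = 371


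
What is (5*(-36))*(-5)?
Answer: 900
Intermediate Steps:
(5*(-36))*(-5) = -180*(-5) = 900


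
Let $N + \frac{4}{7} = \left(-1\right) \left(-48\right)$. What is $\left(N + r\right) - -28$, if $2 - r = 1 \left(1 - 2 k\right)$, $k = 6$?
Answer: $\frac{619}{7} \approx 88.429$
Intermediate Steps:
$N = \frac{332}{7}$ ($N = - \frac{4}{7} - -48 = - \frac{4}{7} + 48 = \frac{332}{7} \approx 47.429$)
$r = 13$ ($r = 2 - 1 \left(1 - 12\right) = 2 - 1 \left(-11\right) = 2 - -11 = 2 + 11 = 13$)
$\left(N + r\right) - -28 = \left(\frac{332}{7} + 13\right) - -28 = \frac{423}{7} + 28 = \frac{619}{7}$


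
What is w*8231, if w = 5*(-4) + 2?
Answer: -148158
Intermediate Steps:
w = -18 (w = -20 + 2 = -18)
w*8231 = -18*8231 = -148158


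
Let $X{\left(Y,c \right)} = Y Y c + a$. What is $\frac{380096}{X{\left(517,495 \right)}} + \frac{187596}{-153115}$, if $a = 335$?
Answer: $- \frac{495246526628}{405167982697} \approx -1.2223$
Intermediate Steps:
$X{\left(Y,c \right)} = 335 + c Y^{2}$ ($X{\left(Y,c \right)} = Y Y c + 335 = Y^{2} c + 335 = c Y^{2} + 335 = 335 + c Y^{2}$)
$\frac{380096}{X{\left(517,495 \right)}} + \frac{187596}{-153115} = \frac{380096}{335 + 495 \cdot 517^{2}} + \frac{187596}{-153115} = \frac{380096}{335 + 495 \cdot 267289} + 187596 \left(- \frac{1}{153115}\right) = \frac{380096}{335 + 132308055} - \frac{187596}{153115} = \frac{380096}{132308390} - \frac{187596}{153115} = 380096 \cdot \frac{1}{132308390} - \frac{187596}{153115} = \frac{190048}{66154195} - \frac{187596}{153115} = - \frac{495246526628}{405167982697}$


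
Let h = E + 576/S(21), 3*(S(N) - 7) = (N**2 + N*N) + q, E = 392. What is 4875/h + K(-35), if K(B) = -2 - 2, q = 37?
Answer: 775417/92552 ≈ 8.3782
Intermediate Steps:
S(N) = 58/3 + 2*N**2/3 (S(N) = 7 + ((N**2 + N*N) + 37)/3 = 7 + ((N**2 + N**2) + 37)/3 = 7 + (2*N**2 + 37)/3 = 7 + (37 + 2*N**2)/3 = 7 + (37/3 + 2*N**2/3) = 58/3 + 2*N**2/3)
K(B) = -4
h = 92552/235 (h = 392 + 576/(58/3 + (2/3)*21**2) = 392 + 576/(58/3 + (2/3)*441) = 392 + 576/(58/3 + 294) = 392 + 576/(940/3) = 392 + 576*(3/940) = 392 + 432/235 = 92552/235 ≈ 393.84)
4875/h + K(-35) = 4875/(92552/235) - 4 = 4875*(235/92552) - 4 = 1145625/92552 - 4 = 775417/92552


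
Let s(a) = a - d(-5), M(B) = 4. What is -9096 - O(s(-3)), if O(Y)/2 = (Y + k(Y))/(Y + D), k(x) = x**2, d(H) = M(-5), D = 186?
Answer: -1628268/179 ≈ -9096.5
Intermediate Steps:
d(H) = 4
s(a) = -4 + a (s(a) = a - 1*4 = a - 4 = -4 + a)
O(Y) = 2*(Y + Y**2)/(186 + Y) (O(Y) = 2*((Y + Y**2)/(Y + 186)) = 2*((Y + Y**2)/(186 + Y)) = 2*(Y + Y**2)/(186 + Y))
-9096 - O(s(-3)) = -9096 - 2*(-4 - 3)*(1 + (-4 - 3))/(186 + (-4 - 3)) = -9096 - 2*(-7)*(1 - 7)/(186 - 7) = -9096 - 2*(-7)*(-6)/179 = -9096 - 1*84/179 = -9096 - 84/179 = -1628268/179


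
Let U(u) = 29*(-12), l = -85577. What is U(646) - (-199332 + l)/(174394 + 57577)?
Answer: -80440999/231971 ≈ -346.77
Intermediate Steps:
U(u) = -348
U(646) - (-199332 + l)/(174394 + 57577) = -348 - (-199332 - 85577)/(174394 + 57577) = -348 - (-284909)/231971 = -348 - 1*(-284909/231971) = -348 + 284909/231971 = -80440999/231971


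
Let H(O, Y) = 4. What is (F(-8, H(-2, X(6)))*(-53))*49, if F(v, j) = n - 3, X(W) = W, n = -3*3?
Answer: 31164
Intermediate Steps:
n = -9
F(v, j) = -12 (F(v, j) = -9 - 3 = -12)
(F(-8, H(-2, X(6)))*(-53))*49 = -12*(-53)*49 = 636*49 = 31164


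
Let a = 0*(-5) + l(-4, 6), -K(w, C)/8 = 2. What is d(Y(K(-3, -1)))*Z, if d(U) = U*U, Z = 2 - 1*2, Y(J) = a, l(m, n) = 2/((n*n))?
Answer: 0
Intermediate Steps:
K(w, C) = -16 (K(w, C) = -8*2 = -16)
l(m, n) = 2/n**2 (l(m, n) = 2/(n**2) = 2/n**2)
a = 1/18 (a = 0*(-5) + 2/6**2 = 0 + 2*(1/36) = 0 + 1/18 = 1/18 ≈ 0.055556)
Y(J) = 1/18
Z = 0 (Z = 2 - 2 = 0)
d(U) = U**2
d(Y(K(-3, -1)))*Z = (1/18)**2*0 = (1/324)*0 = 0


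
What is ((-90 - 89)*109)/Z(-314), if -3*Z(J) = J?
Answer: -58533/314 ≈ -186.41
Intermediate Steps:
Z(J) = -J/3
((-90 - 89)*109)/Z(-314) = ((-90 - 89)*109)/((-⅓*(-314))) = (-179*109)/(314/3) = -19511*3/314 = -58533/314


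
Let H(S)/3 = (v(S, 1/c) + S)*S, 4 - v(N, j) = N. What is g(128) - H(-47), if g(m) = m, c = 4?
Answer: 692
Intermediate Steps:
v(N, j) = 4 - N
H(S) = 12*S (H(S) = 3*(((4 - S) + S)*S) = 3*(4*S) = 12*S)
g(128) - H(-47) = 128 - 12*(-47) = 128 - 1*(-564) = 128 + 564 = 692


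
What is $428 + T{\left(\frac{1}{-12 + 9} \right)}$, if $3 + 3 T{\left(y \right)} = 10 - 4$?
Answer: $429$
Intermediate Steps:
$T{\left(y \right)} = 1$ ($T{\left(y \right)} = -1 + \frac{10 - 4}{3} = -1 + \frac{1}{3} \cdot 6 = -1 + 2 = 1$)
$428 + T{\left(\frac{1}{-12 + 9} \right)} = 428 + 1 = 429$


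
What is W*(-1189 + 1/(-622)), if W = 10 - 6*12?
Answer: 22926329/311 ≈ 73718.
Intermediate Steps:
W = -62 (W = 10 - 72 = -62)
W*(-1189 + 1/(-622)) = -62*(-1189 + 1/(-622)) = -62*(-1189 - 1/622) = -62*(-739559/622) = 22926329/311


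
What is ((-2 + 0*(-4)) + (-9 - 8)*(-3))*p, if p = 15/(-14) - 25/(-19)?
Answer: 455/38 ≈ 11.974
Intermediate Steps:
p = 65/266 (p = 15*(-1/14) - 25*(-1/19) = -15/14 + 25/19 = 65/266 ≈ 0.24436)
((-2 + 0*(-4)) + (-9 - 8)*(-3))*p = ((-2 + 0*(-4)) + (-9 - 8)*(-3))*(65/266) = ((-2 + 0) - 17*(-3))*(65/266) = (-2 + 51)*(65/266) = 49*(65/266) = 455/38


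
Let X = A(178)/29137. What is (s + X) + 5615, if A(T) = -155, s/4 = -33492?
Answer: -3739821516/29137 ≈ -1.2835e+5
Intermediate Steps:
s = -133968 (s = 4*(-33492) = -133968)
X = -155/29137 ≈ -0.0053197
(s + X) + 5615 = (-133968 - 155/29137) + 5615 = -3903425771/29137 + 5615 = -3739821516/29137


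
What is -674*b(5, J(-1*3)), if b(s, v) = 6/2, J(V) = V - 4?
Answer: -2022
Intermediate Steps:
J(V) = -4 + V
b(s, v) = 3 (b(s, v) = 6*(½) = 3)
-674*b(5, J(-1*3)) = -674*3 = -2022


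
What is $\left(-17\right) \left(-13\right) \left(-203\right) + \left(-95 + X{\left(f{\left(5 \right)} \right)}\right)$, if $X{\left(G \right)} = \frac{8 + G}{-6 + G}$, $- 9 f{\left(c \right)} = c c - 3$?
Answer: $- \frac{1708429}{38} \approx -44959.0$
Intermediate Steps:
$f{\left(c \right)} = \frac{1}{3} - \frac{c^{2}}{9}$ ($f{\left(c \right)} = - \frac{c c - 3}{9} = - \frac{c^{2} - 3}{9} = - \frac{-3 + c^{2}}{9} = \frac{1}{3} - \frac{c^{2}}{9}$)
$X{\left(G \right)} = \frac{8 + G}{-6 + G}$
$\left(-17\right) \left(-13\right) \left(-203\right) + \left(-95 + X{\left(f{\left(5 \right)} \right)}\right) = \left(-17\right) \left(-13\right) \left(-203\right) - \left(95 - \frac{8 + \left(\frac{1}{3} - \frac{5^{2}}{9}\right)}{-6 + \left(\frac{1}{3} - \frac{5^{2}}{9}\right)}\right) = 221 \left(-203\right) - \left(95 - \frac{8 + \left(\frac{1}{3} - \frac{25}{9}\right)}{-6 + \left(\frac{1}{3} - \frac{25}{9}\right)}\right) = -44863 - \left(95 - \frac{8 + \left(\frac{1}{3} - \frac{25}{9}\right)}{-6 + \left(\frac{1}{3} - \frac{25}{9}\right)}\right) = -44863 - \left(95 - \frac{8 - \frac{22}{9}}{-6 - \frac{22}{9}}\right) = -44863 - \left(95 - \frac{1}{- \frac{76}{9}} \cdot \frac{50}{9}\right) = -44863 - \frac{3635}{38} = - \frac{1708429}{38}$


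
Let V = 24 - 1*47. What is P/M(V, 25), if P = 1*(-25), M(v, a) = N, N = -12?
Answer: 25/12 ≈ 2.0833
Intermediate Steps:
V = -23 (V = 24 - 47 = -23)
M(v, a) = -12
P = -25
P/M(V, 25) = -25/(-12) = -25*(-1/12) = 25/12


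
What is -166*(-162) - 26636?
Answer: 256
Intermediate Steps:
-166*(-162) - 26636 = 26892 - 26636 = 256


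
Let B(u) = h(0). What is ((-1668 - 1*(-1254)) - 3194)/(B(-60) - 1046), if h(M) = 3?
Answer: 3608/1043 ≈ 3.4593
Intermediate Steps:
B(u) = 3
((-1668 - 1*(-1254)) - 3194)/(B(-60) - 1046) = ((-1668 - 1*(-1254)) - 3194)/(3 - 1046) = ((-1668 + 1254) - 3194)/(-1043) = (-414 - 3194)*(-1/1043) = -3608*(-1/1043) = 3608/1043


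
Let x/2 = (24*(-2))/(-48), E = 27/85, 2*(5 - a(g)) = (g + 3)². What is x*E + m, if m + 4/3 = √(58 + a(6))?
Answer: -178/255 + 3*√10/2 ≈ 4.0454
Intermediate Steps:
a(g) = 5 - (3 + g)²/2 (a(g) = 5 - (g + 3)²/2 = 5 - (3 + g)²/2)
E = 27/85 (E = 27*(1/85) = 27/85 ≈ 0.31765)
x = 2 (x = 2*((24*(-2))/(-48)) = 2*(-48*(-1/48)) = 2*1 = 2)
m = -4/3 + 3*√10/2 (m = -4/3 + √(58 + (5 - (3 + 6)²/2)) = -4/3 + √(58 + (5 - ½*9²)) = -4/3 + √(58 + (5 - ½*81)) = -4/3 + √(58 + (5 - 81/2)) = -4/3 + √(58 - 71/2) = -4/3 + √(45/2) = -4/3 + 3*√10/2 ≈ 3.4101)
x*E + m = 2*(27/85) + (-4/3 + 3*√10/2) = 54/85 + (-4/3 + 3*√10/2) = -178/255 + 3*√10/2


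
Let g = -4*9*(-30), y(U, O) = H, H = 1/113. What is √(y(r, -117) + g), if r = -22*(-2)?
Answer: √13790633/113 ≈ 32.863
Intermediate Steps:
H = 1/113 ≈ 0.0088496
r = 44
y(U, O) = 1/113
g = 1080 (g = -36*(-30) = 1080)
√(y(r, -117) + g) = √(1/113 + 1080) = √(122041/113) = √13790633/113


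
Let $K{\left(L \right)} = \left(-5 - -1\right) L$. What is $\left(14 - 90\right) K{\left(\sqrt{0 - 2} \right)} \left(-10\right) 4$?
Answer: $- 12160 i \sqrt{2} \approx - 17197.0 i$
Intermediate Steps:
$K{\left(L \right)} = - 4 L$ ($K{\left(L \right)} = \left(-5 + 1\right) L = - 4 L$)
$\left(14 - 90\right) K{\left(\sqrt{0 - 2} \right)} \left(-10\right) 4 = \left(14 - 90\right) - 4 \sqrt{0 - 2} \left(-10\right) 4 = - 76 - 4 \sqrt{-2} \left(-10\right) 4 = - 76 - 4 i \sqrt{2} \left(-10\right) 4 = - 76 \cdot 40 i \sqrt{2} \cdot 4 = - 76 \cdot 160 i \sqrt{2} = - 12160 i \sqrt{2}$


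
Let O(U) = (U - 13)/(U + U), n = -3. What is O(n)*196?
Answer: 1568/3 ≈ 522.67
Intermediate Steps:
O(U) = (-13 + U)/(2*U) (O(U) = (-13 + U)/((2*U)) = (-13 + U)*(1/(2*U)) = (-13 + U)/(2*U))
O(n)*196 = ((1/2)*(-13 - 3)/(-3))*196 = ((1/2)*(-1/3)*(-16))*196 = (8/3)*196 = 1568/3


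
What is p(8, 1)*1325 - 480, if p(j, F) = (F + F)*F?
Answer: 2170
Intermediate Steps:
p(j, F) = 2*F**2 (p(j, F) = (2*F)*F = 2*F**2)
p(8, 1)*1325 - 480 = (2*1**2)*1325 - 480 = (2*1)*1325 - 480 = 2*1325 - 480 = 2650 - 480 = 2170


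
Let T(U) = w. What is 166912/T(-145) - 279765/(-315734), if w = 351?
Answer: 52797990923/110822634 ≈ 476.42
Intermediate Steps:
T(U) = 351
166912/T(-145) - 279765/(-315734) = 166912/351 - 279765/(-315734) = 166912*(1/351) - 279765*(-1/315734) = 166912/351 + 279765/315734 = 52797990923/110822634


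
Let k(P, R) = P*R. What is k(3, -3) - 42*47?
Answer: -1983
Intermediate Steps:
k(3, -3) - 42*47 = 3*(-3) - 42*47 = -9 - 1974 = -1983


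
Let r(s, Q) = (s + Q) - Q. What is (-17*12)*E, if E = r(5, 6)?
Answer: -1020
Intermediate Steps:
r(s, Q) = s (r(s, Q) = (Q + s) - Q = s)
E = 5
(-17*12)*E = -17*12*5 = -204*5 = -1020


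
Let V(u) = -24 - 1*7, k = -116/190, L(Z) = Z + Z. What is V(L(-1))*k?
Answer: 1798/95 ≈ 18.926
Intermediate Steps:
L(Z) = 2*Z
k = -58/95 (k = -116*1/190 = -58/95 ≈ -0.61053)
V(u) = -31 (V(u) = -24 - 7 = -31)
V(L(-1))*k = -31*(-58/95) = 1798/95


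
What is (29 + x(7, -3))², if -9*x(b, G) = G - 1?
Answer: 70225/81 ≈ 866.98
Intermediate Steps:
x(b, G) = ⅑ - G/9 (x(b, G) = -(G - 1)/9 = -(-1 + G)/9 = ⅑ - G/9)
(29 + x(7, -3))² = (29 + (⅑ - ⅑*(-3)))² = (29 + (⅑ + ⅓))² = (29 + 4/9)² = (265/9)² = 70225/81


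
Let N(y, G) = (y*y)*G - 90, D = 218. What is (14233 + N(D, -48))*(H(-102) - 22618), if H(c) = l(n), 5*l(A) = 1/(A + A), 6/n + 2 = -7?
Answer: 1025510992267/20 ≈ 5.1276e+10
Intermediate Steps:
n = -⅔ (n = 6/(-2 - 7) = 6/(-9) = 6*(-⅑) = -⅔ ≈ -0.66667)
N(y, G) = -90 + G*y² (N(y, G) = y²*G - 90 = G*y² - 90 = -90 + G*y²)
l(A) = 1/(10*A) (l(A) = 1/(5*(A + A)) = 1/(5*((2*A))) = (1/(2*A))/5 = 1/(10*A))
H(c) = -3/20 (H(c) = 1/(10*(-⅔)) = (⅒)*(-3/2) = -3/20)
(14233 + N(D, -48))*(H(-102) - 22618) = (14233 + (-90 - 48*218²))*(-3/20 - 22618) = (14233 + (-90 - 48*47524))*(-452363/20) = (14233 + (-90 - 2281152))*(-452363/20) = (14233 - 2281242)*(-452363/20) = -2267009*(-452363/20) = 1025510992267/20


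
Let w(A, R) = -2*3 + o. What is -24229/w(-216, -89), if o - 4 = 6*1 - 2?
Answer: -24229/2 ≈ -12115.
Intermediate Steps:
o = 8 (o = 4 + (6*1 - 2) = 4 + (6 - 2) = 4 + 4 = 8)
w(A, R) = 2 (w(A, R) = -2*3 + 8 = -6 + 8 = 2)
-24229/w(-216, -89) = -24229/2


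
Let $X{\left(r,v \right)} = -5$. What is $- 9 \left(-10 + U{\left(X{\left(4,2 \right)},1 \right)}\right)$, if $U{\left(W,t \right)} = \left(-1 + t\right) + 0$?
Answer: $90$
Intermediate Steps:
$U{\left(W,t \right)} = -1 + t$
$- 9 \left(-10 + U{\left(X{\left(4,2 \right)},1 \right)}\right) = - 9 \left(-10 + \left(-1 + 1\right)\right) = - 9 \left(-10 + 0\right) = \left(-9\right) \left(-10\right) = 90$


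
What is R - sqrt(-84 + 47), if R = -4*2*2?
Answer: -16 - I*sqrt(37) ≈ -16.0 - 6.0828*I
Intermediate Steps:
R = -16 (R = -8*2 = -16)
R - sqrt(-84 + 47) = -16 - sqrt(-84 + 47) = -16 - sqrt(-37) = -16 - I*sqrt(37)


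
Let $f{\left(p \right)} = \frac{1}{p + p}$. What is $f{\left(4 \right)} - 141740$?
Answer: $- \frac{1133919}{8} \approx -1.4174 \cdot 10^{5}$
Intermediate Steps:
$f{\left(p \right)} = \frac{1}{2 p}$
$f{\left(4 \right)} - 141740 = \frac{1}{2 \cdot 4} - 141740 = \frac{1}{2} \cdot \frac{1}{4} - 141740 = \frac{1}{8} - 141740 = - \frac{1133919}{8}$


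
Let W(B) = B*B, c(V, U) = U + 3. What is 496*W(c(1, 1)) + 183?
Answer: 8119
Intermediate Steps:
c(V, U) = 3 + U
W(B) = B²
496*W(c(1, 1)) + 183 = 496*(3 + 1)² + 183 = 496*4² + 183 = 496*16 + 183 = 7936 + 183 = 8119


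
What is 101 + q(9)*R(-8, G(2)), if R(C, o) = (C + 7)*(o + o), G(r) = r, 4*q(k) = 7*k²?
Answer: -466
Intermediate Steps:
q(k) = 7*k²/4 (q(k) = (7*k²)/4 = 7*k²/4)
R(C, o) = 2*o*(7 + C) (R(C, o) = (7 + C)*(2*o) = 2*o*(7 + C))
101 + q(9)*R(-8, G(2)) = 101 + ((7/4)*9²)*(2*2*(7 - 8)) = 101 + ((7/4)*81)*(2*2*(-1)) = 101 + (567/4)*(-4) = 101 - 567 = -466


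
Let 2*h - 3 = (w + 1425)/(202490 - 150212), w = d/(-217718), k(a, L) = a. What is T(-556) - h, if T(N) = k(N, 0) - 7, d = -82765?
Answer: -12850432081831/22763723208 ≈ -564.51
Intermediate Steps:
w = 82765/217718 (w = -82765/(-217718) = -82765*(-1/217718) = 82765/217718 ≈ 0.38015)
T(N) = -7 + N (T(N) = N - 7 = -7 + N)
h = 34455915727/22763723208 (h = 3/2 + ((82765/217718 + 1425)/(202490 - 150212))/2 = 3/2 + ((310330915/217718)/52278)/2 = 3/2 + ((310330915/217718)*(1/52278))/2 = 3/2 + (½)*(310330915/11381861604) = 3/2 + 310330915/22763723208 = 34455915727/22763723208 ≈ 1.5136)
T(-556) - h = (-7 - 556) - 1*34455915727/22763723208 = -563 - 34455915727/22763723208 = -12850432081831/22763723208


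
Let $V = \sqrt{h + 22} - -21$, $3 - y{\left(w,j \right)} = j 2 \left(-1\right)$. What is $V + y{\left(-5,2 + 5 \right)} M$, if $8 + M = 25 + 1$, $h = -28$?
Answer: $327 + i \sqrt{6} \approx 327.0 + 2.4495 i$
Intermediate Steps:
$y{\left(w,j \right)} = 3 + 2 j$ ($y{\left(w,j \right)} = 3 - j 2 \left(-1\right) = 3 - 2 j \left(-1\right) = 3 - - 2 j = 3 + 2 j$)
$M = 18$ ($M = -8 + \left(25 + 1\right) = -8 + 26 = 18$)
$V = 21 + i \sqrt{6}$ ($V = \sqrt{-28 + 22} - -21 = \sqrt{-6} + 21 = i \sqrt{6} + 21 = 21 + i \sqrt{6} \approx 21.0 + 2.4495 i$)
$V + y{\left(-5,2 + 5 \right)} M = \left(21 + i \sqrt{6}\right) + \left(3 + 2 \left(2 + 5\right)\right) 18 = \left(21 + i \sqrt{6}\right) + \left(3 + 2 \cdot 7\right) 18 = \left(21 + i \sqrt{6}\right) + \left(3 + 14\right) 18 = \left(21 + i \sqrt{6}\right) + 17 \cdot 18 = \left(21 + i \sqrt{6}\right) + 306 = 327 + i \sqrt{6}$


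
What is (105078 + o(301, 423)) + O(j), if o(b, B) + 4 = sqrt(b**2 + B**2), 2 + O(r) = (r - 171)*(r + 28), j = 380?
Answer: 190344 + sqrt(269530) ≈ 1.9086e+5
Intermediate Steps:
O(r) = -2 + (-171 + r)*(28 + r) (O(r) = -2 + (r - 171)*(r + 28) = -2 + (-171 + r)*(28 + r))
o(b, B) = -4 + sqrt(B**2 + b**2) (o(b, B) = -4 + sqrt(b**2 + B**2) = -4 + sqrt(B**2 + b**2))
(105078 + o(301, 423)) + O(j) = (105078 + (-4 + sqrt(423**2 + 301**2))) + (-4790 + 380**2 - 143*380) = (105078 + (-4 + sqrt(178929 + 90601))) + (-4790 + 144400 - 54340) = (105078 + (-4 + sqrt(269530))) + 85270 = (105074 + sqrt(269530)) + 85270 = 190344 + sqrt(269530)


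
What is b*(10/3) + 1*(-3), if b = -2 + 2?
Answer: -3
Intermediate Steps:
b = 0
b*(10/3) + 1*(-3) = 0*(10/3) + 1*(-3) = 0*(10*(⅓)) - 3 = 0*(10/3) - 3 = 0 - 3 = -3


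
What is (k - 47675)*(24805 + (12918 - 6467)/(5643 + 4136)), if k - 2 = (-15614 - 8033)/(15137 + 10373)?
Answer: -21072136798270203/17818735 ≈ -1.1826e+9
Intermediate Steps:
k = 27373/25510 (k = 2 + (-15614 - 8033)/(15137 + 10373) = 2 - 23647/25510 = 27373/25510 ≈ 1.0730)
(k - 47675)*(24805 + (12918 - 6467)/(5643 + 4136)) = (27373/25510 - 47675)*(24805 + (12918 - 6467)/(5643 + 4136)) = -1216161877*(24805 + 6451/9779)/25510 = -1216161877/25510*242574546/9779 = -21072136798270203/17818735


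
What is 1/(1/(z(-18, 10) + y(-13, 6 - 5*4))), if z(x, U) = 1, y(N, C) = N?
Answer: -12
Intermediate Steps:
1/(1/(z(-18, 10) + y(-13, 6 - 5*4))) = 1/(1/(1 - 13)) = 1/(1/(-12)) = 1/(-1/12) = -12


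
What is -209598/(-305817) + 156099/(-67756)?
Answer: -11178735265/6906978884 ≈ -1.6185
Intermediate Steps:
-209598/(-305817) + 156099/(-67756) = -209598*(-1/305817) + 156099*(-1/67756) = 69866/101939 - 156099/67756 = -11178735265/6906978884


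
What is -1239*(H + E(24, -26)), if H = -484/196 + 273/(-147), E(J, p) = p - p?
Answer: 37524/7 ≈ 5360.6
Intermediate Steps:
E(J, p) = 0
H = -212/49 (H = -484*1/196 + 273*(-1/147) = -121/49 - 13/7 = -212/49 ≈ -4.3265)
-1239*(H + E(24, -26)) = -1239*(-212/49 + 0) = -1239*(-212/49) = 37524/7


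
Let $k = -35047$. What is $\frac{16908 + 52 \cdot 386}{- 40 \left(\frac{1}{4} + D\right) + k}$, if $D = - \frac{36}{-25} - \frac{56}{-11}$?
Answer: $- \frac{2033900}{1942503} \approx -1.0471$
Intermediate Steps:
$D = \frac{1796}{275}$ ($D = \left(-36\right) \left(- \frac{1}{25}\right) - - \frac{56}{11} = \frac{36}{25} + \frac{56}{11} = \frac{1796}{275} \approx 6.5309$)
$\frac{16908 + 52 \cdot 386}{- 40 \left(\frac{1}{4} + D\right) + k} = \frac{16908 + 52 \cdot 386}{- 40 \left(\frac{1}{4} + \frac{1796}{275}\right) - 35047} = \frac{16908 + 20072}{- 40 \left(\frac{1}{4} + \frac{1796}{275}\right) - 35047} = \frac{36980}{\left(-40\right) \frac{7459}{1100} - 35047} = \frac{36980}{- \frac{14918}{55} - 35047} = \frac{36980}{- \frac{1942503}{55}} = 36980 \left(- \frac{55}{1942503}\right) = - \frac{2033900}{1942503}$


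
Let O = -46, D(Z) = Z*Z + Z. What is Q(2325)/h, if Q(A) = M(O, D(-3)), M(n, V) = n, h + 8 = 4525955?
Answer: -46/4525947 ≈ -1.0164e-5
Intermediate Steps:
D(Z) = Z + Z² (D(Z) = Z² + Z = Z + Z²)
h = 4525947 (h = -8 + 4525955 = 4525947)
Q(A) = -46
Q(2325)/h = -46/4525947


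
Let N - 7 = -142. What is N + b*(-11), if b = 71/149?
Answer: -20896/149 ≈ -140.24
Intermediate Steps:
b = 71/149 (b = 71*(1/149) = 71/149 ≈ 0.47651)
N = -135 (N = 7 - 142 = -135)
N + b*(-11) = -135 + (71/149)*(-11) = -135 - 781/149 = -20896/149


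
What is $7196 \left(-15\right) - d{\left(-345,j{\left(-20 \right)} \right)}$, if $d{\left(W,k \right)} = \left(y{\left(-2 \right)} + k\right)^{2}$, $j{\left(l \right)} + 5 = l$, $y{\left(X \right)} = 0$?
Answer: $-108565$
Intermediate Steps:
$j{\left(l \right)} = -5 + l$
$d{\left(W,k \right)} = k^{2}$ ($d{\left(W,k \right)} = \left(0 + k\right)^{2} = k^{2}$)
$7196 \left(-15\right) - d{\left(-345,j{\left(-20 \right)} \right)} = 7196 \left(-15\right) - \left(-5 - 20\right)^{2} = -107940 - \left(-25\right)^{2} = -107940 - 625 = -108565$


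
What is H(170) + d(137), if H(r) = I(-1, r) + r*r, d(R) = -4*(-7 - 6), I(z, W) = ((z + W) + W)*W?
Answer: 86582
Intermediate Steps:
I(z, W) = W*(z + 2*W) (I(z, W) = ((W + z) + W)*W = (z + 2*W)*W = W*(z + 2*W))
d(R) = 52 (d(R) = -4*(-13) = 52)
H(r) = r² + r*(-1 + 2*r) (H(r) = r*(-1 + 2*r) + r*r = r*(-1 + 2*r) + r² = r² + r*(-1 + 2*r))
H(170) + d(137) = 170*(-1 + 3*170) + 52 = 170*(-1 + 510) + 52 = 170*509 + 52 = 86530 + 52 = 86582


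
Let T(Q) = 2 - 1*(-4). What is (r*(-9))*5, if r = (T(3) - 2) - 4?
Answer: 0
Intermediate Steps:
T(Q) = 6 (T(Q) = 2 + 4 = 6)
r = 0 (r = (6 - 2) - 4 = 4 - 4 = 0)
(r*(-9))*5 = (0*(-9))*5 = 0*5 = 0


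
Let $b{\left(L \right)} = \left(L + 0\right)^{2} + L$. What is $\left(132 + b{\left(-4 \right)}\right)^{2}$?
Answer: $20736$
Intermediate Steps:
$b{\left(L \right)} = L + L^{2}$ ($b{\left(L \right)} = L^{2} + L = L + L^{2}$)
$\left(132 + b{\left(-4 \right)}\right)^{2} = \left(132 - 4 \left(1 - 4\right)\right)^{2} = \left(132 - -12\right)^{2} = \left(132 + 12\right)^{2} = 144^{2} = 20736$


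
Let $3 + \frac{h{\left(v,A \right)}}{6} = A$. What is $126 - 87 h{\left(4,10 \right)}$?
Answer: $-3528$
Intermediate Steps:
$h{\left(v,A \right)} = -18 + 6 A$
$126 - 87 h{\left(4,10 \right)} = 126 - 87 \left(-18 + 6 \cdot 10\right) = 126 - 87 \left(-18 + 60\right) = 126 - 3654 = -3528$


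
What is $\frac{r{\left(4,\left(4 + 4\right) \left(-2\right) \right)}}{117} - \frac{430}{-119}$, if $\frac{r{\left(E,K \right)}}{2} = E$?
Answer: $\frac{51262}{13923} \approx 3.6818$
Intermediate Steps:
$r{\left(E,K \right)} = 2 E$
$\frac{r{\left(4,\left(4 + 4\right) \left(-2\right) \right)}}{117} - \frac{430}{-119} = \frac{2 \cdot 4}{117} - \frac{430}{-119} = 8 \cdot \frac{1}{117} - - \frac{430}{119} = \frac{8}{117} + \frac{430}{119} = \frac{51262}{13923}$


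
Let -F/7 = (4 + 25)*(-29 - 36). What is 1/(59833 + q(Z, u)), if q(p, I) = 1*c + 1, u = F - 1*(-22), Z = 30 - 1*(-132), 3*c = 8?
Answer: 3/179510 ≈ 1.6712e-5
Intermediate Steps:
F = 13195 (F = -7*(4 + 25)*(-29 - 36) = -203*(-65) = -7*(-1885) = 13195)
c = 8/3 (c = (⅓)*8 = 8/3 ≈ 2.6667)
Z = 162 (Z = 30 + 132 = 162)
u = 13217 (u = 13195 - 1*(-22) = 13195 + 22 = 13217)
q(p, I) = 11/3 (q(p, I) = 1*(8/3) + 1 = 8/3 + 1 = 11/3)
1/(59833 + q(Z, u)) = 1/(59833 + 11/3) = 1/(179510/3) = 3/179510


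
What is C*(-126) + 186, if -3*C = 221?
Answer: 9468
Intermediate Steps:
C = -221/3 (C = -⅓*221 = -221/3 ≈ -73.667)
C*(-126) + 186 = -221/3*(-126) + 186 = 9282 + 186 = 9468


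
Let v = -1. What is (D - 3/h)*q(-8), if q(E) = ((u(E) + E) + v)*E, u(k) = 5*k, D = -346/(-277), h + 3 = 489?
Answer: 10931900/22437 ≈ 487.23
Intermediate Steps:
h = 486 (h = -3 + 489 = 486)
D = 346/277 (D = -346*(-1/277) = 346/277 ≈ 1.2491)
q(E) = E*(-1 + 6*E) (q(E) = ((5*E + E) - 1)*E = (6*E - 1)*E = (-1 + 6*E)*E = E*(-1 + 6*E))
(D - 3/h)*q(-8) = (346/277 - 3/486)*(-8*(-1 + 6*(-8))) = (346/277 - 3*1/486)*(-8*(-1 - 48)) = (346/277 - 1/162)*(-8*(-49)) = (55775/44874)*392 = 10931900/22437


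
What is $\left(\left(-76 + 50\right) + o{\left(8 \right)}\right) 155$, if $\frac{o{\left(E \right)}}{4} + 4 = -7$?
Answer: $-10850$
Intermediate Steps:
$o{\left(E \right)} = -44$ ($o{\left(E \right)} = -16 + 4 \left(-7\right) = -16 - 28 = -44$)
$\left(\left(-76 + 50\right) + o{\left(8 \right)}\right) 155 = \left(\left(-76 + 50\right) - 44\right) 155 = \left(-26 - 44\right) 155 = \left(-70\right) 155 = -10850$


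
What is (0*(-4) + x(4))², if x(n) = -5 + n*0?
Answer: 25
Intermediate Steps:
x(n) = -5 (x(n) = -5 + 0 = -5)
(0*(-4) + x(4))² = (0*(-4) - 5)² = (0 - 5)² = (-5)² = 25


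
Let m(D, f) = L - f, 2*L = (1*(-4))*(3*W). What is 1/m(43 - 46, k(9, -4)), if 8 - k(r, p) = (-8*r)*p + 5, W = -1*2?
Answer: 1/297 ≈ 0.0033670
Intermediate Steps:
W = -2
k(r, p) = 3 + 8*p*r (k(r, p) = 8 - ((-8*r)*p + 5) = 8 - (-8*p*r + 5) = 8 - (5 - 8*p*r) = 8 + (-5 + 8*p*r) = 3 + 8*p*r)
L = 12 (L = ((1*(-4))*(3*(-2)))/2 = (-4*(-6))/2 = (1/2)*24 = 12)
m(D, f) = 12 - f
1/m(43 - 46, k(9, -4)) = 1/(12 - (3 + 8*(-4)*9)) = 1/(12 - (3 - 288)) = 1/(12 - 1*(-285)) = 1/(12 + 285) = 1/297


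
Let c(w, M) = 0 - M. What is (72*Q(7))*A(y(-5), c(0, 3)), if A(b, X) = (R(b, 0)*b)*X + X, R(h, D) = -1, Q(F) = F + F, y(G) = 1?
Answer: 0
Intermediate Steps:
Q(F) = 2*F
c(w, M) = -M
A(b, X) = X - X*b (A(b, X) = (-b)*X + X = -X*b + X = X - X*b)
(72*Q(7))*A(y(-5), c(0, 3)) = (72*(2*7))*((-1*3)*(1 - 1*1)) = (72*14)*(-3*(1 - 1)) = 1008*(-3*0) = 1008*0 = 0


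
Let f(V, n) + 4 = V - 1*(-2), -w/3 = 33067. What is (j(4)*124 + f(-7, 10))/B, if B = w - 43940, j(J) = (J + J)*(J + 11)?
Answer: -14871/143141 ≈ -0.10389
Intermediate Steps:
w = -99201 (w = -3*33067 = -99201)
f(V, n) = -2 + V (f(V, n) = -4 + (V - 1*(-2)) = -4 + (V + 2) = -4 + (2 + V) = -2 + V)
j(J) = 2*J*(11 + J) (j(J) = (2*J)*(11 + J) = 2*J*(11 + J))
B = -143141 (B = -99201 - 43940 = -143141)
(j(4)*124 + f(-7, 10))/B = ((2*4*(11 + 4))*124 + (-2 - 7))/(-143141) = ((2*4*15)*124 - 9)*(-1/143141) = (120*124 - 9)*(-1/143141) = (14880 - 9)*(-1/143141) = 14871*(-1/143141) = -14871/143141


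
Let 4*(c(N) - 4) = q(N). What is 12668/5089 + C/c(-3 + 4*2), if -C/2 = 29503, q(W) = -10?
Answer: -600525064/15267 ≈ -39335.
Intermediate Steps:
c(N) = 3/2 (c(N) = 4 + (¼)*(-10) = 4 - 5/2 = 3/2)
C = -59006 (C = -2*29503 = -59006)
12668/5089 + C/c(-3 + 4*2) = 12668/5089 - 59006/3/2 = 12668*(1/5089) - 59006*⅔ = 12668/5089 - 118012/3 = -600525064/15267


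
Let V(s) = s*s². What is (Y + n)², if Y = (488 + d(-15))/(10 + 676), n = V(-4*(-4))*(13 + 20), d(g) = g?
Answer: 8598059334969841/470596 ≈ 1.8271e+10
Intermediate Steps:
V(s) = s³
n = 135168 (n = (-4*(-4))³*(13 + 20) = 16³*33 = 4096*33 = 135168)
Y = 473/686 (Y = (488 - 15)/(10 + 676) = 473/686 ≈ 0.68950)
(Y + n)² = (473/686 + 135168)² = (92725721/686)² = 8598059334969841/470596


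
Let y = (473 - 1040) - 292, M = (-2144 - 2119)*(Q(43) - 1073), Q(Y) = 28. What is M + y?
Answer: 4453976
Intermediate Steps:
M = 4454835 (M = (-2144 - 2119)*(28 - 1073) = -4263*(-1045) = 4454835)
y = -859 (y = -567 - 292 = -859)
M + y = 4454835 - 859 = 4453976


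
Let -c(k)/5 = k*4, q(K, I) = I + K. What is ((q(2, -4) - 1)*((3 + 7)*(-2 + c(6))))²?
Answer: 13395600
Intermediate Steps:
c(k) = -20*k (c(k) = -5*k*4 = -20*k)
((q(2, -4) - 1)*((3 + 7)*(-2 + c(6))))² = (((-4 + 2) - 1)*((3 + 7)*(-2 - 20*6)))² = ((-2 - 1)*(10*(-2 - 120)))² = (-30*(-122))² = (-3*(-1220))² = 3660² = 13395600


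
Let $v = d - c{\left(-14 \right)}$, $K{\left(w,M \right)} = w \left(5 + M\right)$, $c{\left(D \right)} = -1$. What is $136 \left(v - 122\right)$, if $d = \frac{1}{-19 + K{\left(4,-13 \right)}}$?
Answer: $- \frac{49376}{3} \approx -16459.0$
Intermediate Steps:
$d = - \frac{1}{51}$ ($d = \frac{1}{-19 + 4 \left(5 - 13\right)} = \frac{1}{-19 + 4 \left(-8\right)} = \frac{1}{-19 - 32} = \frac{1}{-51} = - \frac{1}{51} \approx -0.019608$)
$v = \frac{50}{51}$ ($v = - \frac{1}{51} - -1 = - \frac{1}{51} + 1 = \frac{50}{51} \approx 0.98039$)
$136 \left(v - 122\right) = 136 \left(\frac{50}{51} - 122\right) = 136 \left(- \frac{6172}{51}\right) = - \frac{49376}{3}$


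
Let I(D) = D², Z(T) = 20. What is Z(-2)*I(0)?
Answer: 0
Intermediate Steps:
Z(-2)*I(0) = 20*0² = 20*0 = 0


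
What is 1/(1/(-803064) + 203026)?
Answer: 803064/163042871663 ≈ 4.9255e-6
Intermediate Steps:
1/(1/(-803064) + 203026) = 1/(-1/803064 + 203026) = 1/(163042871663/803064) = 803064/163042871663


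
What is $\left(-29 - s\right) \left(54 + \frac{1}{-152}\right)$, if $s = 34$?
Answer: $- \frac{517041}{152} \approx -3401.6$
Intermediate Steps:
$\left(-29 - s\right) \left(54 + \frac{1}{-152}\right) = \left(-29 - 34\right) \left(54 + \frac{1}{-152}\right) = \left(-29 - 34\right) \left(54 - \frac{1}{152}\right) = \left(-63\right) \frac{8207}{152} = - \frac{517041}{152}$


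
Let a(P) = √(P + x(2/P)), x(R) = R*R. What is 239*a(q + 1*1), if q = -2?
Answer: 239*√3 ≈ 413.96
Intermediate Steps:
x(R) = R²
a(P) = √(P + 4/P²) (a(P) = √(P + (2/P)²) = √(P + 4/P²))
239*a(q + 1*1) = 239*√((-2 + 1*1) + 4/(-2 + 1*1)²) = 239*√((-2 + 1) + 4/(-2 + 1)²) = 239*√(-1 + 4/(-1)²) = 239*√(-1 + 4*1) = 239*√(-1 + 4) = 239*√3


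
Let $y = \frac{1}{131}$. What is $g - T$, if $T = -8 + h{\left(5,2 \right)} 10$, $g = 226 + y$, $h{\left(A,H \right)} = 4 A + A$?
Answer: $- \frac{2095}{131} \approx -15.992$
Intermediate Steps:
$y = \frac{1}{131} \approx 0.0076336$
$h{\left(A,H \right)} = 5 A$
$g = \frac{29607}{131}$ ($g = 226 + \frac{1}{131} = \frac{29607}{131} \approx 226.01$)
$T = 242$ ($T = -8 + 5 \cdot 5 \cdot 10 = -8 + 25 \cdot 10 = -8 + 250 = 242$)
$g - T = \frac{29607}{131} - 242 = - \frac{2095}{131}$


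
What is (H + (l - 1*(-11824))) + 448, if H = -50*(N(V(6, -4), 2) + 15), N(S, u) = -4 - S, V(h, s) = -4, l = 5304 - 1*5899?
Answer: 10927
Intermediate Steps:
l = -595 (l = 5304 - 5899 = -595)
H = -750 (H = -50*((-4 - 1*(-4)) + 15) = -50*((-4 + 4) + 15) = -50*(0 + 15) = -50*15 = -750)
(H + (l - 1*(-11824))) + 448 = (-750 + (-595 - 1*(-11824))) + 448 = (-750 + (-595 + 11824)) + 448 = (-750 + 11229) + 448 = 10479 + 448 = 10927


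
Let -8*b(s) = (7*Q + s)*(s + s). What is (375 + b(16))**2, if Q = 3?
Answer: 51529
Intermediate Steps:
b(s) = -s*(21 + s)/4 (b(s) = -(7*3 + s)*(s + s)/8 = -(21 + s)*2*s/8 = -s*(21 + s)/4)
(375 + b(16))**2 = (375 - 1/4*16*(21 + 16))**2 = (375 - 1/4*16*37)**2 = (375 - 148)**2 = 227**2 = 51529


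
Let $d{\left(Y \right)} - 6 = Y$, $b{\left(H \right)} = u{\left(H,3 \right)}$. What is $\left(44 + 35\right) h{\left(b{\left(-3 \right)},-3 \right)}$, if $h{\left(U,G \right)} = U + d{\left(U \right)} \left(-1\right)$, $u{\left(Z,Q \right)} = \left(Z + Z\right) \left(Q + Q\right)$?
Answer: $-474$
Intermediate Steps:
$u{\left(Z,Q \right)} = 4 Q Z$ ($u{\left(Z,Q \right)} = 2 Z 2 Q = 4 Q Z$)
$b{\left(H \right)} = 12 H$ ($b{\left(H \right)} = 4 \cdot 3 H = 12 H$)
$d{\left(Y \right)} = 6 + Y$
$h{\left(U,G \right)} = -6$ ($h{\left(U,G \right)} = U + \left(6 + U\right) \left(-1\right) = U - \left(6 + U\right) = -6$)
$\left(44 + 35\right) h{\left(b{\left(-3 \right)},-3 \right)} = \left(44 + 35\right) \left(-6\right) = 79 \left(-6\right) = -474$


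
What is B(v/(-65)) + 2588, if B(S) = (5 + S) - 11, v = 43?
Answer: 167787/65 ≈ 2581.3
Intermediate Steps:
B(S) = -6 + S
B(v/(-65)) + 2588 = (-6 + 43/(-65)) + 2588 = (-6 + 43*(-1/65)) + 2588 = (-6 - 43/65) + 2588 = -433/65 + 2588 = 167787/65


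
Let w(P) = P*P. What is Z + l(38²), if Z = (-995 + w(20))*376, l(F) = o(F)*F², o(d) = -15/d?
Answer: -245380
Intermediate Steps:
l(F) = -15*F (l(F) = (-15/F)*F² = -15*F)
w(P) = P²
Z = -223720 (Z = (-995 + 20²)*376 = (-995 + 400)*376 = -595*376 = -223720)
Z + l(38²) = -223720 - 15*38² = -223720 - 15*1444 = -223720 - 21660 = -245380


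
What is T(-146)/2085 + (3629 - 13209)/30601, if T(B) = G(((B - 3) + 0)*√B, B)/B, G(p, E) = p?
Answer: -9580/30601 + 149*I*√146/304410 ≈ -0.31306 + 0.0059143*I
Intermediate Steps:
T(B) = (-3 + B)/√B (T(B) = (((B - 3) + 0)*√B)/B = (((-3 + B) + 0)*√B)/B = ((-3 + B)*√B)/B = (√B*(-3 + B))/B = (-3 + B)/√B)
T(-146)/2085 + (3629 - 13209)/30601 = ((-3 - 146)/√(-146))/2085 + (3629 - 13209)/30601 = (-I*√146/146*(-149))*(1/2085) - 9580*1/30601 = (149*I*√146/146)*(1/2085) - 9580/30601 = 149*I*√146/304410 - 9580/30601 = -9580/30601 + 149*I*√146/304410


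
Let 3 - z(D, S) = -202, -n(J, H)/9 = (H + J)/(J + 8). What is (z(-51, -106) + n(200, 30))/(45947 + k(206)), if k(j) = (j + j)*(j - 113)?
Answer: 20285/8763352 ≈ 0.0023148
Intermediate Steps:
n(J, H) = -9*(H + J)/(8 + J) (n(J, H) = -9*(H + J)/(J + 8) = -9*(H + J)/(8 + J))
z(D, S) = 205 (z(D, S) = 3 - 1*(-202) = 3 + 202 = 205)
k(j) = 2*j*(-113 + j) (k(j) = (2*j)*(-113 + j) = 2*j*(-113 + j))
(z(-51, -106) + n(200, 30))/(45947 + k(206)) = (205 + 9*(-1*30 - 1*200)/(8 + 200))/(45947 + 2*206*(-113 + 206)) = (205 + 9*(-30 - 200)/208)/(45947 + 2*206*93) = (205 + 9*(1/208)*(-230))/(45947 + 38316) = (205 - 1035/104)/84263 = (20285/104)*(1/84263) = 20285/8763352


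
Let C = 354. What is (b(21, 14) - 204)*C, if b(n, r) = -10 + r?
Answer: -70800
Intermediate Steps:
(b(21, 14) - 204)*C = ((-10 + 14) - 204)*354 = (4 - 204)*354 = -200*354 = -70800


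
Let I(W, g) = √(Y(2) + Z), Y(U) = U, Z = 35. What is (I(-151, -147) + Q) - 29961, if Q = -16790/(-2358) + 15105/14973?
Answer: -176254343119/5884389 + √37 ≈ -29947.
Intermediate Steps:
Q = 47835710/5884389 (Q = -16790*(-1/2358) + 15105*(1/14973) = 8395/1179 + 5035/4991 = 47835710/5884389 ≈ 8.1293)
I(W, g) = √37 (I(W, g) = √(2 + 35) = √37)
(I(-151, -147) + Q) - 29961 = (√37 + 47835710/5884389) - 29961 = (47835710/5884389 + √37) - 29961 = -176254343119/5884389 + √37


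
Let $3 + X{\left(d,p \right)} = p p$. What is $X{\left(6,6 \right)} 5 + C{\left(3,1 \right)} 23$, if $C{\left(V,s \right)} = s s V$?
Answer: $234$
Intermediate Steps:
$X{\left(d,p \right)} = -3 + p^{2}$ ($X{\left(d,p \right)} = -3 + p p = -3 + p^{2}$)
$C{\left(V,s \right)} = V s^{2}$ ($C{\left(V,s \right)} = s^{2} V = V s^{2}$)
$X{\left(6,6 \right)} 5 + C{\left(3,1 \right)} 23 = \left(-3 + 6^{2}\right) 5 + 3 \cdot 1^{2} \cdot 23 = \left(-3 + 36\right) 5 + 3 \cdot 1 \cdot 23 = 33 \cdot 5 + 3 \cdot 23 = 165 + 69 = 234$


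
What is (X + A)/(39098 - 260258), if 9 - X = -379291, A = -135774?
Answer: -121763/110580 ≈ -1.1011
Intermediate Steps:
X = 379300 (X = 9 - 1*(-379291) = 9 + 379291 = 379300)
(X + A)/(39098 - 260258) = (379300 - 135774)/(39098 - 260258) = 243526/(-221160) = 243526*(-1/221160) = -121763/110580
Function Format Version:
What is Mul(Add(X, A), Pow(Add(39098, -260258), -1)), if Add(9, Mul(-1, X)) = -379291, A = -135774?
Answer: Rational(-121763, 110580) ≈ -1.1011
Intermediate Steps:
X = 379300 (X = Add(9, Mul(-1, -379291)) = Add(9, 379291) = 379300)
Mul(Add(X, A), Pow(Add(39098, -260258), -1)) = Mul(Add(379300, -135774), Pow(Add(39098, -260258), -1)) = Mul(243526, Pow(-221160, -1)) = Mul(243526, Rational(-1, 221160)) = Rational(-121763, 110580)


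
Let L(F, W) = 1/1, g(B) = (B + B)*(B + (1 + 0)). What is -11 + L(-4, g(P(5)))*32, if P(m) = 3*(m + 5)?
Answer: 21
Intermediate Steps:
P(m) = 15 + 3*m (P(m) = 3*(5 + m) = 15 + 3*m)
g(B) = 2*B*(1 + B) (g(B) = (2*B)*(B + 1) = (2*B)*(1 + B) = 2*B*(1 + B))
L(F, W) = 1
-11 + L(-4, g(P(5)))*32 = -11 + 1*32 = -11 + 32 = 21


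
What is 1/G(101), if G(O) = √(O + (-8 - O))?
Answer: -I*√2/4 ≈ -0.35355*I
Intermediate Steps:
G(O) = 2*I*√2 (G(O) = √(-8) = 2*I*√2)
1/G(101) = 1/(2*I*√2) = -I*√2/4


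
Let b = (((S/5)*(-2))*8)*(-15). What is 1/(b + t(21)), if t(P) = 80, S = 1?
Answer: 1/128 ≈ 0.0078125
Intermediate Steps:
b = 48 (b = (((1/5)*(-2))*8)*(-15) = (((1*(⅕))*(-2))*8)*(-15) = (((⅕)*(-2))*8)*(-15) = -⅖*8*(-15) = -16/5*(-15) = 48)
1/(b + t(21)) = 1/(48 + 80) = 1/128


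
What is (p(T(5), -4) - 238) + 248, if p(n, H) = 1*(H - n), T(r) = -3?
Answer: 9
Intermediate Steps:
p(n, H) = H - n
(p(T(5), -4) - 238) + 248 = ((-4 - 1*(-3)) - 238) + 248 = ((-4 + 3) - 238) + 248 = (-1 - 238) + 248 = -239 + 248 = 9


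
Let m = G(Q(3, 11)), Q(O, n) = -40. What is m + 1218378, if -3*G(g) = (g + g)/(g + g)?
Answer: 3655133/3 ≈ 1.2184e+6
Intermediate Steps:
G(g) = -⅓ (G(g) = -(g + g)/(3*(g + g)) = -2*g/(3*(2*g)) = -2*g*1/(2*g)/3 = -⅓*1 = -⅓)
m = -⅓ ≈ -0.33333
m + 1218378 = -⅓ + 1218378 = 3655133/3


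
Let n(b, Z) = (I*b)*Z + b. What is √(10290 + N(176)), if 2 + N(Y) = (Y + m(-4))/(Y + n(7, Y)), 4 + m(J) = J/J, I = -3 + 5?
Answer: √72084451323/2647 ≈ 101.43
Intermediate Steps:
I = 2
m(J) = -3 (m(J) = -4 + J/J = -4 + 1 = -3)
n(b, Z) = b + 2*Z*b (n(b, Z) = (2*b)*Z + b = 2*Z*b + b = b + 2*Z*b)
N(Y) = -2 + (-3 + Y)/(7 + 15*Y) (N(Y) = -2 + (Y - 3)/(Y + 7*(1 + 2*Y)) = -2 + (-3 + Y)/(Y + (7 + 14*Y)) = -2 + (-3 + Y)/(7 + 15*Y))
√(10290 + N(176)) = √(10290 + (-17 - 29*176)/(7 + 15*176)) = √(10290 + (-17 - 5104)/(7 + 2640)) = √(10290 - 5121/2647) = √(27232509/2647) = √72084451323/2647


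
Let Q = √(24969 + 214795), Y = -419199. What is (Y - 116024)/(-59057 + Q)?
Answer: 31608664711/3487489485 + 1070446*√59941/3487489485 ≈ 9.1386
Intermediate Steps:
Q = 2*√59941 (Q = √239764 = 2*√59941 ≈ 489.66)
(Y - 116024)/(-59057 + Q) = (-419199 - 116024)/(-59057 + 2*√59941) = -535223/(-59057 + 2*√59941)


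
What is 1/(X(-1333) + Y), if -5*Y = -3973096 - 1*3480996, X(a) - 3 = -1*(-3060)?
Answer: 5/7469407 ≈ 6.6940e-7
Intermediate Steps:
X(a) = 3063 (X(a) = 3 - 1*(-3060) = 3 + 3060 = 3063)
Y = 7454092/5 (Y = -(-3973096 - 1*3480996)/5 = -(-3973096 - 3480996)/5 = -⅕*(-7454092) = 7454092/5 ≈ 1.4908e+6)
1/(X(-1333) + Y) = 1/(3063 + 7454092/5) = 1/(7469407/5) = 5/7469407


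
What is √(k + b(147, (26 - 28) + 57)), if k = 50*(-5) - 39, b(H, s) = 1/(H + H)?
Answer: I*√509790/42 ≈ 17.0*I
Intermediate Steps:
b(H, s) = 1/(2*H)
k = -289 (k = -250 - 39 = -289)
√(k + b(147, (26 - 28) + 57)) = √(-289 + (½)/147) = √(-289 + (½)*(1/147)) = √(-289 + 1/294) = √(-84965/294) = I*√509790/42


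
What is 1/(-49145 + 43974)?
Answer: -1/5171 ≈ -0.00019339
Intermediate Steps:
1/(-49145 + 43974) = 1/(-5171) = -1/5171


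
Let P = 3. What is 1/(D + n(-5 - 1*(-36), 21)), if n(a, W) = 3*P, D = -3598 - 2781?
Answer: -1/6370 ≈ -0.00015699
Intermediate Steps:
D = -6379
n(a, W) = 9 (n(a, W) = 3*3 = 9)
1/(D + n(-5 - 1*(-36), 21)) = 1/(-6379 + 9) = 1/(-6370) = -1/6370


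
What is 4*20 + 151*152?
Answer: 23032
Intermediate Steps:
4*20 + 151*152 = 80 + 22952 = 23032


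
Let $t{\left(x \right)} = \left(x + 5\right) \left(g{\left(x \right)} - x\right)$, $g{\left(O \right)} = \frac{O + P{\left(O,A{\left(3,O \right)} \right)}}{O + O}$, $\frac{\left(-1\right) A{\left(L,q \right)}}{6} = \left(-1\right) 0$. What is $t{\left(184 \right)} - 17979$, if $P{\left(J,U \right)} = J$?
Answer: $-52566$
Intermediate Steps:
$A{\left(L,q \right)} = 0$ ($A{\left(L,q \right)} = - 6 \left(\left(-1\right) 0\right) = \left(-6\right) 0 = 0$)
$g{\left(O \right)} = 1$ ($g{\left(O \right)} = \frac{O + O}{O + O} = \frac{2 O}{2 O} = 2 O \frac{1}{2 O} = 1$)
$t{\left(x \right)} = \left(1 - x\right) \left(5 + x\right)$ ($t{\left(x \right)} = \left(x + 5\right) \left(1 - x\right) = \left(5 + x\right) \left(1 - x\right) = \left(1 - x\right) \left(5 + x\right)$)
$t{\left(184 \right)} - 17979 = \left(5 - 184^{2} - 736\right) - 17979 = \left(5 - 33856 - 736\right) - 17979 = -34587 - 17979 = -52566$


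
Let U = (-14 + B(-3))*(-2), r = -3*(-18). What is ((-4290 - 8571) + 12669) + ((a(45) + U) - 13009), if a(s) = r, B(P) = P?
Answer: -13113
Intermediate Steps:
r = 54
U = 34 (U = (-14 - 3)*(-2) = -17*(-2) = 34)
a(s) = 54
((-4290 - 8571) + 12669) + ((a(45) + U) - 13009) = ((-4290 - 8571) + 12669) + ((54 + 34) - 13009) = (-12861 + 12669) + (88 - 13009) = -192 - 12921 = -13113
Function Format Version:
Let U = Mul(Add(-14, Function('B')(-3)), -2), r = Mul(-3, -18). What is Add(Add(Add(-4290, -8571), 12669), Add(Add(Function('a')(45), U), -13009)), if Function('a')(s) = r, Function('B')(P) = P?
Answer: -13113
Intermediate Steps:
r = 54
U = 34 (U = Mul(Add(-14, -3), -2) = Mul(-17, -2) = 34)
Function('a')(s) = 54
Add(Add(Add(-4290, -8571), 12669), Add(Add(Function('a')(45), U), -13009)) = Add(Add(Add(-4290, -8571), 12669), Add(Add(54, 34), -13009)) = Add(Add(-12861, 12669), Add(88, -13009)) = Add(-192, -12921) = -13113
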